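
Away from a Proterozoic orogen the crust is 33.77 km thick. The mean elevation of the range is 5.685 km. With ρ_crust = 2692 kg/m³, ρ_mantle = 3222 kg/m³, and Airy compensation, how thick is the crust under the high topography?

68.3 km

Root depth r = h ρ_c / (ρ_m − ρ_c) = 5.685 km × 2692 / 530 = 28.88 km.
Total thickness = T + h + r = 33.77 km + 5.685 km + 28.88 km = 68.3 km.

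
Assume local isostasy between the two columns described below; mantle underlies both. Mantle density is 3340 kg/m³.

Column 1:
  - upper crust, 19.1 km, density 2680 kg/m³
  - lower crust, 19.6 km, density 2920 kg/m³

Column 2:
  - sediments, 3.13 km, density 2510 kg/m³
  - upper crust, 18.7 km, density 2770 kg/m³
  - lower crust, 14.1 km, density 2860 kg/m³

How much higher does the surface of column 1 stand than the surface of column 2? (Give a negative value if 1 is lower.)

For any compensation level in the mantle, the mantle terms cancel and isostasy reduces to e = (Σt_1 − Σt_2) − (Σ(ρt)_1 − Σ(ρt)_2) / ρ_m.
Σt_1 = 38.7 km; Σt_2 = 35.93 km; Σ(ρt)_1 = 108420; Σ(ρt)_2 = 99981.3 (in km·kg/m³).
e = (38.7 − 35.93) − (108420 − 99981.3) / 3340 = 0.243 km.

0.243 km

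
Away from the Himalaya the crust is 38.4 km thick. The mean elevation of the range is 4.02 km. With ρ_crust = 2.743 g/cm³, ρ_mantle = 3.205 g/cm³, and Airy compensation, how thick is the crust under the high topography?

66.3 km

Root depth r = h ρ_c / (ρ_m − ρ_c) = 4.02 km × 2.743 / 0.462 = 23.87 km.
Total thickness = T + h + r = 38.4 km + 4.02 km + 23.87 km = 66.3 km.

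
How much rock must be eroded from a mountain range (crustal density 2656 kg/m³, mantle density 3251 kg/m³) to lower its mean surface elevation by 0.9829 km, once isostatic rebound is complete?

5.37 km

Net drop Δ = e − u = e − e ρ_c/ρ_m = e (ρ_m − ρ_c)/ρ_m.
e = Δ ρ_m/(ρ_m − ρ_c) = 0.9829 km × 3251/595 = 5.37 km.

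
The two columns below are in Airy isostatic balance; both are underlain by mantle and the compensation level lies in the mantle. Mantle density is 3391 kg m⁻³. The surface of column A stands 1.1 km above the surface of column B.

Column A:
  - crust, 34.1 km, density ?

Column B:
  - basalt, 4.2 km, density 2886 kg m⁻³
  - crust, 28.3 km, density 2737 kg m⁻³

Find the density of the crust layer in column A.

2680 kg m⁻³

Take the compensation level at the base of the deeper column (depth z_c below the surface of column A) and equate Σ ρ_i t_i down to z_c; mantle fills any gap and the z_c terms cancel.
Column A: 34.1×ρ + (z_c − 34.1)×3391
Column B: 1.1×0 + 4.2×2886 + 28.3×2737 + (z_c − 1.1 − 32.5)×3391
The z_c×3391 term appears on both sides and cancels. Collect the known terms of each column as K = Σ(ρt)_known − 3391 × (depth of known layers): K_A = 0 − 3391×34.1 = −115633.1; K_B = 89578.3 − 3391×(1.1 + 32.5) = −24359.3.
Balance: K_A + 34.1×ρ = K_B, so ρ = (K_B − K_A)/34.1 = 91273.8/34.1 = 2680 kg m⁻³.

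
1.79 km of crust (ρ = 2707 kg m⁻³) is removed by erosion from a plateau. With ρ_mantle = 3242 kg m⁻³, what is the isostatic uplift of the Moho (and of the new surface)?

1.49 km

Unloading: uplift u = e ρ_c/ρ_m = 1.79 km × 2707/3242 = 1.49 km.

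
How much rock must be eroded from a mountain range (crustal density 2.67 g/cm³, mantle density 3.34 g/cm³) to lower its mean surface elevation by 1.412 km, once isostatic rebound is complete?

7.04 km

Net drop Δ = e − u = e − e ρ_c/ρ_m = e (ρ_m − ρ_c)/ρ_m.
e = Δ ρ_m/(ρ_m − ρ_c) = 1.412 km × 3.34/0.67 = 7.04 km.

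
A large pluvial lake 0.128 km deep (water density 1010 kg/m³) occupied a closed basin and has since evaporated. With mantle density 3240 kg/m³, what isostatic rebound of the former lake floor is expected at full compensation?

0.0399 km

u = d ρ_w/ρ_m = 0.128 km × 1010/3240 = 0.0399 km.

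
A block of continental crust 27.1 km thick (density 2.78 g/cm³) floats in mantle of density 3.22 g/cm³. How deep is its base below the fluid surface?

Draft d = t ρ_obj/ρ_fluid = 27.1 km × 2.78/3.22 = 23.4 km.

23.4 km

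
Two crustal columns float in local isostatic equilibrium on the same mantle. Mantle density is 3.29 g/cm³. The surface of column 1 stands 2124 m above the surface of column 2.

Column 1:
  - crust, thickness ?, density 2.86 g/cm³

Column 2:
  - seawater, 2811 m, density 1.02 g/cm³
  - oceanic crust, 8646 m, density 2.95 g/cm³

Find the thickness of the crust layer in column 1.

Take the compensation level at the base of the deeper column (depth z_c below the surface of column 1) and equate Σ ρ_i t_i down to z_c; mantle fills any gap and the z_c terms cancel.
Column 1: x×2.86 + (z_c − 0 − x)×3.29
Column 2: 2124×0 + 2811×1.02 + 8646×2.95 + (z_c − 2124 − 11457)×3.29
The z_c×3.29 term appears on both sides and cancels. Collect the known terms of each column as K = Σ(ρt)_known − 3.29 × (depth of known layers): K_1 = 0 − 3.29×0 = 0; K_2 = 28372.92 − 3.29×(2124 + 11457) = −16308.57.
Balance: K_1 − x×(3.29 − 2.86) = K_2, so x = (K_1 − K_2)/(3.29 − 2.86) = 16308.6/0.43 = 37900 m.

37900 m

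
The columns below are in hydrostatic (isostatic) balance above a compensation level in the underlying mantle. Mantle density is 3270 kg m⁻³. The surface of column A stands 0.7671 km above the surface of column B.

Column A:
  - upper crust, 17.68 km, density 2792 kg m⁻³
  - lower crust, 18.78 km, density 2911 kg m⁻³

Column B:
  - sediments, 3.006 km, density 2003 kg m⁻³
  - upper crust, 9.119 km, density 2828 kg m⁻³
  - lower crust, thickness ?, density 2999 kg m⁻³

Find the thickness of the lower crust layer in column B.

17.9 km

Take the compensation level at the base of the deeper column (depth z_c below the surface of column A) and equate Σ ρ_i t_i down to z_c; mantle fills any gap and the z_c terms cancel.
Column A: 17.68×2792 + 18.78×2911 + (z_c − 36.46)×3270
Column B: 0.7671×0 + 3.006×2003 + 9.119×2828 + x×2999 + (z_c − 0.7671 − 12.125 − x)×3270
The z_c×3270 term appears on both sides and cancels. Collect the known terms of each column as K = Σ(ρt)_known − 3270 × (depth of known layers): K_A = 104031.14 − 3270×36.46 = −15193.06; K_B = 31809.55 − 3270×(0.7671 + 12.125) = −10347.617.
Balance: K_A = K_B − x×(3270 − 2999), so x = (K_B − K_A)/(3270 − 2999) = 4845.44/271 = 17.9 km.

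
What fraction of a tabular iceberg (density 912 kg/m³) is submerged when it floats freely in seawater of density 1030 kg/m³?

Submerged fraction = ρ_obj/ρ_fluid = 912/1030 = 0.885.

0.885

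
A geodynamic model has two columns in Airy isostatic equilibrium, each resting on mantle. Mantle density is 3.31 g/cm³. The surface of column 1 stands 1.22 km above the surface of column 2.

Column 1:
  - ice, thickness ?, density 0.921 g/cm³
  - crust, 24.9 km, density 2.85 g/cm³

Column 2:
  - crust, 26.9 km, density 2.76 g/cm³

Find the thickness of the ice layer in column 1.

Take the compensation level at the base of the deeper column (depth z_c below the surface of column 1) and equate Σ ρ_i t_i down to z_c; mantle fills any gap and the z_c terms cancel.
Column 1: x×0.921 + 24.9×2.85 + (z_c − 24.9 − x)×3.31
Column 2: 1.22×0 + 26.9×2.76 + (z_c − 1.22 − 26.9)×3.31
The z_c×3.31 term appears on both sides and cancels. Collect the known terms of each column as K = Σ(ρt)_known − 3.31 × (depth of known layers): K_1 = 70.965 − 3.31×24.9 = −11.454; K_2 = 74.244 − 3.31×(1.22 + 26.9) = −18.8332.
Balance: K_1 − x×(3.31 − 0.921) = K_2, so x = (K_1 − K_2)/(3.31 − 0.921) = 7.3792/2.389 = 3.09 km.

3.09 km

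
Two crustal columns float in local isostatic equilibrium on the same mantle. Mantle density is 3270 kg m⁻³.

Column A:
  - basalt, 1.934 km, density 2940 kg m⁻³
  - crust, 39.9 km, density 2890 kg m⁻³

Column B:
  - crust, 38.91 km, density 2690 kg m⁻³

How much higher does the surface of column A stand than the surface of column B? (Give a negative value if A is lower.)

For any compensation level in the mantle, the mantle terms cancel and isostasy reduces to e = (Σt_A − Σt_B) − (Σ(ρt)_A − Σ(ρt)_B) / ρ_m.
Σt_A = 41.834 km; Σt_B = 38.91 km; Σ(ρt)_A = 120996.96; Σ(ρt)_B = 104667.9 (in km·kg m⁻³).
e = (41.834 − 38.91) − (120996.96 − 104667.9) / 3270 = −2.07 km.

−2.07 km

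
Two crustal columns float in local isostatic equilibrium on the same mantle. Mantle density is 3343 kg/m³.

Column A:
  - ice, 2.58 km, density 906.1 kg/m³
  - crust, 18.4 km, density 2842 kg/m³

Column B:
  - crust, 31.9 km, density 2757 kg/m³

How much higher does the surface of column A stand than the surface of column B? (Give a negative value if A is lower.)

−0.954 km

For any compensation level in the mantle, the mantle terms cancel and isostasy reduces to e = (Σt_A − Σt_B) − (Σ(ρt)_A − Σ(ρt)_B) / ρ_m.
Σt_A = 20.98 km; Σt_B = 31.9 km; Σ(ρt)_A = 54630.538; Σ(ρt)_B = 87948.3 (in km·kg/m³).
e = (20.98 − 31.9) − (54630.538 − 87948.3) / 3343 = −0.954 km.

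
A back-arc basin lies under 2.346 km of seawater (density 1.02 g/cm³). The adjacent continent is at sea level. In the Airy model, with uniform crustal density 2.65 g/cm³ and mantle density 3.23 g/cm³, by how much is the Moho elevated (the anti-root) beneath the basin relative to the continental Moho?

6.59 km

By Archimedes' principle applied to the lithosphere: replacing crust with seawater at the top is compensated by replacing crust with mantle at the base: d (ρ_c − ρ_w) = a (ρ_m − ρ_c).
a = d (ρ_c − ρ_w)/(ρ_m − ρ_c) = 2.346 km × 1.63/0.58 = 6.59 km.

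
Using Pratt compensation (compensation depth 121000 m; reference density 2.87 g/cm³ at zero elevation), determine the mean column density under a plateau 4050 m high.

Pratt balance: ρ_ref D = ρ (D + h).
ρ = ρ_ref D/(D + h) = 2.87 × 121000 m/(121000 m + 4050 m) = 2.78 g/cm³.

2.78 g/cm³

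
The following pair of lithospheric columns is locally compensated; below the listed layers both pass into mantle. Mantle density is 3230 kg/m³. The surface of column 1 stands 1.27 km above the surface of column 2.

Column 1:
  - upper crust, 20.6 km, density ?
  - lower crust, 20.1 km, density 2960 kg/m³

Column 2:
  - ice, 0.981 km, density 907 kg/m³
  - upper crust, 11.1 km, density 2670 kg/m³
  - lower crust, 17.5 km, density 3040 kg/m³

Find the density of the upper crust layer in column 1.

2720 kg/m³

Take the compensation level at the base of the deeper column (depth z_c below the surface of column 1) and equate Σ ρ_i t_i down to z_c; mantle fills any gap and the z_c terms cancel.
Column 1: 20.6×ρ + 20.1×2960 + (z_c − 40.7)×3230
Column 2: 1.27×0 + 0.981×907 + 11.1×2670 + 17.5×3040 + (z_c − 1.27 − 29.581)×3230
The z_c×3230 term appears on both sides and cancels. Collect the known terms of each column as K = Σ(ρt)_known − 3230 × (depth of known layers): K_1 = 59496 − 3230×40.7 = −71965; K_2 = 83726.767 − 3230×(1.27 + 29.581) = −15921.963.
Balance: K_1 + 20.6×ρ = K_2, so ρ = (K_2 − K_1)/20.6 = 56043/20.6 = 2720 kg/m³.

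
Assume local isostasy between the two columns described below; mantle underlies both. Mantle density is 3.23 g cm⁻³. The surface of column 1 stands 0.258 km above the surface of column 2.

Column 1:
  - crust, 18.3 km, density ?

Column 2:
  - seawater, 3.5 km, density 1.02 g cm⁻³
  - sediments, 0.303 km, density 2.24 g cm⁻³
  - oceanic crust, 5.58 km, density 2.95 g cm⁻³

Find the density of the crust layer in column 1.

Take the compensation level at the base of the deeper column (depth z_c below the surface of column 1) and equate Σ ρ_i t_i down to z_c; mantle fills any gap and the z_c terms cancel.
Column 1: 18.3×ρ + (z_c − 18.3)×3.23
Column 2: 0.258×0 + 3.5×1.02 + 0.303×2.24 + 5.58×2.95 + (z_c − 0.258 − 9.383)×3.23
The z_c×3.23 term appears on both sides and cancels. Collect the known terms of each column as K = Σ(ρt)_known − 3.23 × (depth of known layers): K_1 = 0 − 3.23×18.3 = −59.109; K_2 = 20.70972 − 3.23×(0.258 + 9.383) = −10.43071.
Balance: K_1 + 18.3×ρ = K_2, so ρ = (K_2 − K_1)/18.3 = 48.6783/18.3 = 2.66 g cm⁻³.

2.66 g cm⁻³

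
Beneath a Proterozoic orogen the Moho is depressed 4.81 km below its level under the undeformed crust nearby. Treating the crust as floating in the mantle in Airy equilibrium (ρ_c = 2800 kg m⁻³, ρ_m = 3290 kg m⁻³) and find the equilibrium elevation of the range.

0.842 km

By Archimedes' principle applied to the lithosphere: ρ_c h = (ρ_m − ρ_c) r.
h = r (ρ_m − ρ_c) / ρ_c = 4.81 km × (3290 − 2800) / 2800 = 0.842 km.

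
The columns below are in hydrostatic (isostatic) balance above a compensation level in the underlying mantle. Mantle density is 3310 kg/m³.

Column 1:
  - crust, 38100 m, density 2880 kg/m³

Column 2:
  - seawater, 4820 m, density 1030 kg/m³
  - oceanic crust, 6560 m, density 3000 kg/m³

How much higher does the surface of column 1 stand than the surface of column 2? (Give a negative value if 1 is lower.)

For any compensation level in the mantle, the mantle terms cancel and isostasy reduces to e = (Σt_1 − Σt_2) − (Σ(ρt)_1 − Σ(ρt)_2) / ρ_m.
Σt_1 = 38100 m; Σt_2 = 11380 m; Σ(ρt)_1 = 109728000; Σ(ρt)_2 = 24644600 (in m·kg/m³).
e = (38100 − 11380) − (109728000 − 24644600) / 3310 = 1020 m.

1020 m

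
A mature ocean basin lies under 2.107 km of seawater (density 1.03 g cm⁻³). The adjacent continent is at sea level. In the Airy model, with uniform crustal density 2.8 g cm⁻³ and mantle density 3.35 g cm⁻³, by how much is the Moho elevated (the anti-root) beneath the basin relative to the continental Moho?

6.78 km

In Airy isostatic equilibrium: replacing crust with seawater at the top is compensated by replacing crust with mantle at the base: d (ρ_c − ρ_w) = a (ρ_m − ρ_c).
a = d (ρ_c − ρ_w)/(ρ_m − ρ_c) = 2.107 km × 1.77/0.55 = 6.78 km.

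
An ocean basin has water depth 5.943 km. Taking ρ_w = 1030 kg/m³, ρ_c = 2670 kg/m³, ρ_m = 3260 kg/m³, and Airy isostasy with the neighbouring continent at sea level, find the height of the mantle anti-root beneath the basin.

16.5 km

For local isostatic compensation: replacing crust with seawater at the top is compensated by replacing crust with mantle at the base: d (ρ_c − ρ_w) = a (ρ_m − ρ_c).
a = d (ρ_c − ρ_w)/(ρ_m − ρ_c) = 5.943 km × 1640/590 = 16.5 km.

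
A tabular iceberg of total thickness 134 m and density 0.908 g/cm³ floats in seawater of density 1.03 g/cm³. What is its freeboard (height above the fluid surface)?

Floating equilibrium: submerged depth d = t ρ_obj/ρ_fluid = 134 m × 0.908/1.03 = 118.1 m.
Freeboard = t − d = 134 m − 118.1 m = 15.9 m.

15.9 m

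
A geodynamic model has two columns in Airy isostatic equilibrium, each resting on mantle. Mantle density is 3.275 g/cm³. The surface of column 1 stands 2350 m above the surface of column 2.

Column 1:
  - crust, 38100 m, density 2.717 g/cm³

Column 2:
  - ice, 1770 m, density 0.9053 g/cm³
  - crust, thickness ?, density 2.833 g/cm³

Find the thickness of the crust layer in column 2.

21200 m

Take the compensation level at the base of the deeper column (depth z_c below the surface of column 1) and equate Σ ρ_i t_i down to z_c; mantle fills any gap and the z_c terms cancel.
Column 1: 38100×2.717 + (z_c − 38100)×3.275
Column 2: 2350×0 + 1770×0.9053 + x×2.833 + (z_c − 2350 − 1770 − x)×3.275
The z_c×3.275 term appears on both sides and cancels. Collect the known terms of each column as K = Σ(ρt)_known − 3.275 × (depth of known layers): K_1 = 103517.7 − 3.275×38100 = −21259.8; K_2 = 1602.381 − 3.275×(2350 + 1770) = −11890.619.
Balance: K_1 = K_2 − x×(3.275 − 2.833), so x = (K_2 − K_1)/(3.275 − 2.833) = 9369.18/0.442 = 21200 m.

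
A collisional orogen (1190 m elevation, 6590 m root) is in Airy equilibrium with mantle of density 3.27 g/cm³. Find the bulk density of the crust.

2.77 g/cm³

ρ_c h = (ρ_m − ρ_c) r → ρ_c (h + r) = ρ_m r → ρ_c = ρ_m r / (h + r).
ρ_c = 3.27 × 6590 m / (1190 m + 6590 m) = 2.77 g/cm³.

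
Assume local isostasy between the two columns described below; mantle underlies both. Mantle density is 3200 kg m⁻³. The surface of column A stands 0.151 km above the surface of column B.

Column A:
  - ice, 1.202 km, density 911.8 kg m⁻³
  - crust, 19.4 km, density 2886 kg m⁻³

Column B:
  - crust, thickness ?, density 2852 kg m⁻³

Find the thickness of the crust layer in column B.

24 km

Take the compensation level at the base of the deeper column (depth z_c below the surface of column A) and equate Σ ρ_i t_i down to z_c; mantle fills any gap and the z_c terms cancel.
Column A: 1.202×911.8 + 19.4×2886 + (z_c − 20.602)×3200
Column B: 0.151×0 + x×2852 + (z_c − 0.151 − 0 − x)×3200
The z_c×3200 term appears on both sides and cancels. Collect the known terms of each column as K = Σ(ρt)_known − 3200 × (depth of known layers): K_A = 57084.3836 − 3200×20.602 = −8842.0164; K_B = 0 − 3200×(0.151 + 0) = −483.2.
Balance: K_A = K_B − x×(3200 − 2852), so x = (K_B − K_A)/(3200 − 2852) = 8358.82/348 = 24 km.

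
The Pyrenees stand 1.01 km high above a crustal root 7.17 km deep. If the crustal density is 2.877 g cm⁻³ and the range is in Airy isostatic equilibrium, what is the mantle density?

Airy balance: ρ_c h = (ρ_m − ρ_c) r → ρ_m = ρ_c (1 + h/r).
ρ_m = 2.877 × (1 + 1.01 km/7.17 km) = 3.28 g cm⁻³.

3.28 g cm⁻³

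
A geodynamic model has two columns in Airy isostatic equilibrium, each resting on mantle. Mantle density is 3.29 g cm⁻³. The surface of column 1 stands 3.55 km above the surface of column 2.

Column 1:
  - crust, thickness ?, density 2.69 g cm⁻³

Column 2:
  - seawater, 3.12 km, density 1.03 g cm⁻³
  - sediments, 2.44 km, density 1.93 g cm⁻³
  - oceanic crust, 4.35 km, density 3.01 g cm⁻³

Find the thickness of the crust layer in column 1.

38.8 km

Take the compensation level at the base of the deeper column (depth z_c below the surface of column 1) and equate Σ ρ_i t_i down to z_c; mantle fills any gap and the z_c terms cancel.
Column 1: x×2.69 + (z_c − 0 − x)×3.29
Column 2: 3.55×0 + 3.12×1.03 + 2.44×1.93 + 4.35×3.01 + (z_c − 3.55 − 9.91)×3.29
The z_c×3.29 term appears on both sides and cancels. Collect the known terms of each column as K = Σ(ρt)_known − 3.29 × (depth of known layers): K_1 = 0 − 3.29×0 = 0; K_2 = 21.0163 − 3.29×(3.55 + 9.91) = −23.2671.
Balance: K_1 − x×(3.29 − 2.69) = K_2, so x = (K_1 − K_2)/(3.29 − 2.69) = 23.2671/0.6 = 38.8 km.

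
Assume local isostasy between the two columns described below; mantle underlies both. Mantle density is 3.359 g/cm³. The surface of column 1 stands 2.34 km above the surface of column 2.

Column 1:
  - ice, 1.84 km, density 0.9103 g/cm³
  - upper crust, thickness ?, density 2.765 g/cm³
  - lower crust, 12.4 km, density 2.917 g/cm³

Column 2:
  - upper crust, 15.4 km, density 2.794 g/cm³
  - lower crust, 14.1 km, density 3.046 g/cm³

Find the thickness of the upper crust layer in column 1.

18.5 km

Take the compensation level at the base of the deeper column (depth z_c below the surface of column 1) and equate Σ ρ_i t_i down to z_c; mantle fills any gap and the z_c terms cancel.
Column 1: 1.84×0.9103 + x×2.765 + 12.4×2.917 + (z_c − 14.24 − x)×3.359
Column 2: 2.34×0 + 15.4×2.794 + 14.1×3.046 + (z_c − 2.34 − 29.5)×3.359
The z_c×3.359 term appears on both sides and cancels. Collect the known terms of each column as K = Σ(ρt)_known − 3.359 × (depth of known layers): K_1 = 37.845752 − 3.359×14.24 = −9.986408; K_2 = 85.9762 − 3.359×(2.34 + 29.5) = −20.97436.
Balance: K_1 − x×(3.359 − 2.765) = K_2, so x = (K_1 − K_2)/(3.359 − 2.765) = 10.988/0.594 = 18.5 km.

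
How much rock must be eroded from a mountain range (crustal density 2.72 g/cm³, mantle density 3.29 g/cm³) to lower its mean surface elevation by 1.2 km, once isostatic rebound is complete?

6.93 km

Net drop Δ = e − u = e − e ρ_c/ρ_m = e (ρ_m − ρ_c)/ρ_m.
e = Δ ρ_m/(ρ_m − ρ_c) = 1.2 km × 3.29/0.57 = 6.93 km.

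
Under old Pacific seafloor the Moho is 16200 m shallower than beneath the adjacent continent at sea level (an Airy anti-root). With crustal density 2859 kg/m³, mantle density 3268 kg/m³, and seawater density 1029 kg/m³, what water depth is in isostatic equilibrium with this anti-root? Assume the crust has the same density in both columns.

3620 m

Replacing a thickness d of crust by seawater at the top must be balanced by replacing crust with mantle at the base: d (ρ_c − ρ_w) = a (ρ_m − ρ_c).
d = a (ρ_m − ρ_c)/(ρ_c − ρ_w) = 16200 m × 409/1830 = 3620 m.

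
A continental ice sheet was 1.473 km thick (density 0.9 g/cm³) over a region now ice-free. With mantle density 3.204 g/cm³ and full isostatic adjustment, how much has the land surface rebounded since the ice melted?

Removing the load lets mantle flow back in; uplift u satisfies ρ_ice t = ρ_m u.
u = t ρ_ice/ρ_m = 1.473 km × 0.9/3.204 = 0.414 km.

0.414 km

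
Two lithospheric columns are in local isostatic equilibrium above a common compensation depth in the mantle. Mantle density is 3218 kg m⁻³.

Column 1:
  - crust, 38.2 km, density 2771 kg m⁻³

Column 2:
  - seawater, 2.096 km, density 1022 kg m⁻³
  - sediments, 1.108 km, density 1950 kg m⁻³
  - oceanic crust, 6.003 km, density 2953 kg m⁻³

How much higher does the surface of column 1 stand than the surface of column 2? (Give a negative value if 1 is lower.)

For any compensation level in the mantle, the mantle terms cancel and isostasy reduces to e = (Σt_1 − Σt_2) − (Σ(ρt)_1 − Σ(ρt)_2) / ρ_m.
Σt_1 = 38.2 km; Σt_2 = 9.207 km; Σ(ρt)_1 = 105852.2; Σ(ρt)_2 = 22029.571 (in km·kg m⁻³).
e = (38.2 − 9.207) − (105852.2 − 22029.571) / 3218 = 2.94 km.

2.94 km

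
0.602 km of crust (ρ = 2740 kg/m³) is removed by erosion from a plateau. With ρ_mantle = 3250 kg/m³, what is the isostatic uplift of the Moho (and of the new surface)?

Unloading: uplift u = e ρ_c/ρ_m = 0.602 km × 2740/3250 = 0.508 km.

0.508 km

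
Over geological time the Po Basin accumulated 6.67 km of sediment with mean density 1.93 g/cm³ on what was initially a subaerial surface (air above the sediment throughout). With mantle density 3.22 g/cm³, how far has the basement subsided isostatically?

Subaerial load: s = t ρ_sed / ρ_m = 6.67 km × 1.93/3.22 = 4 km.

4 km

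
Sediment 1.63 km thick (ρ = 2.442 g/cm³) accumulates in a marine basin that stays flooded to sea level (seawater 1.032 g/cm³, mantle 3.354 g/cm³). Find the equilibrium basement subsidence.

Submarine loading: the sediment displaces seawater, and the subsidence is in turn flooded, so s (ρ_m − ρ_w) = t (ρ_sed − ρ_w).
s = 1.63 km × (2.442 − 1.032) / (3.354 − 1.032) = 0.99 km.

0.99 km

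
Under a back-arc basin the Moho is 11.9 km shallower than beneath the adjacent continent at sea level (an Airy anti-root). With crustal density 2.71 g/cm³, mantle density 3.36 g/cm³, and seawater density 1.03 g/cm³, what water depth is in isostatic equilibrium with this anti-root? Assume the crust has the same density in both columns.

4.6 km

Replacing a thickness d of crust by seawater at the top must be balanced by replacing crust with mantle at the base: d (ρ_c − ρ_w) = a (ρ_m − ρ_c).
d = a (ρ_m − ρ_c)/(ρ_c − ρ_w) = 11.9 km × 0.65/1.68 = 4.6 km.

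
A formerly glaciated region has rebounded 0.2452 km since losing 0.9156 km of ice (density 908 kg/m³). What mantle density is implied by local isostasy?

3390 kg/m³

ρ_m = ρ_ice t / u = 908 × 0.9156 km/0.2452 km = 3390 kg/m³.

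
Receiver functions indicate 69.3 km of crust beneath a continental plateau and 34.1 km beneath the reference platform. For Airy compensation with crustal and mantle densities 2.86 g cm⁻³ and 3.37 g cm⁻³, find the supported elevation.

Excess crust Δ = 69.3 km − 34.1 km = 35.2 km, split between elevation h and root r with h + r = Δ.
Airy balance ρ_c h = (ρ_m − ρ_c) r gives r = h ρ_c/(ρ_m − ρ_c), so h (1 + ρ_c/(ρ_m − ρ_c)) = Δ, i.e. h = Δ (ρ_m − ρ_c)/ρ_m.
h = 35.2 km × 0.51/3.37 = 5.33 km.

5.33 km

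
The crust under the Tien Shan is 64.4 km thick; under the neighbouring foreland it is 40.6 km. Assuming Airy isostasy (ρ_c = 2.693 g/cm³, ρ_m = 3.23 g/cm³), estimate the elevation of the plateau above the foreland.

Excess crust Δ = 64.4 km − 40.6 km = 23.8 km, split between elevation h and root r with h + r = Δ.
Airy balance ρ_c h = (ρ_m − ρ_c) r gives r = h ρ_c/(ρ_m − ρ_c), so h (1 + ρ_c/(ρ_m − ρ_c)) = Δ, i.e. h = Δ (ρ_m − ρ_c)/ρ_m.
h = 23.8 km × 0.537/3.23 = 3.96 km.

3.96 km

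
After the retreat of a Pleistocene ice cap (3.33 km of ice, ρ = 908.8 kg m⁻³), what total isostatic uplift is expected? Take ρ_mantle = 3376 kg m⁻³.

0.896 km

Removing the load lets mantle flow back in; uplift u satisfies ρ_ice t = ρ_m u.
u = t ρ_ice/ρ_m = 3.33 km × 908.8/3376 = 0.896 km.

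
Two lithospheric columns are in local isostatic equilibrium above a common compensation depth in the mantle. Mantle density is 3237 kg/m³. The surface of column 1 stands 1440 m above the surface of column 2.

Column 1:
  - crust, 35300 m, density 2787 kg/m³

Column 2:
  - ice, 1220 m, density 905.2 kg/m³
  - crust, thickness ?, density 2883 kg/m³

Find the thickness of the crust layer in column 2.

Take the compensation level at the base of the deeper column (depth z_c below the surface of column 1) and equate Σ ρ_i t_i down to z_c; mantle fills any gap and the z_c terms cancel.
Column 1: 35300×2787 + (z_c − 35300)×3237
Column 2: 1440×0 + 1220×905.2 + x×2883 + (z_c − 1440 − 1220 − x)×3237
The z_c×3237 term appears on both sides and cancels. Collect the known terms of each column as K = Σ(ρt)_known − 3237 × (depth of known layers): K_1 = 98381100 − 3237×35300 = −15885000; K_2 = 1104344 − 3237×(1440 + 1220) = −7506076.
Balance: K_1 = K_2 − x×(3237 − 2883), so x = (K_2 − K_1)/(3237 − 2883) = 8378920/354 = 23700 m.

23700 m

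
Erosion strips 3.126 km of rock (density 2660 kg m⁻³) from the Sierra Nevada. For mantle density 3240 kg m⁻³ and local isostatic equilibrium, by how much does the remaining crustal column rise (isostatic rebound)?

2.57 km

Unloading: uplift u = e ρ_c/ρ_m = 3.126 km × 2660/3240 = 2.57 km.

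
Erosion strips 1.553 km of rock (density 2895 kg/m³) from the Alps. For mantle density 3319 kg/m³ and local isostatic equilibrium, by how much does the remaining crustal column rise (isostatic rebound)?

1.35 km

Unloading: uplift u = e ρ_c/ρ_m = 1.553 km × 2895/3319 = 1.35 km.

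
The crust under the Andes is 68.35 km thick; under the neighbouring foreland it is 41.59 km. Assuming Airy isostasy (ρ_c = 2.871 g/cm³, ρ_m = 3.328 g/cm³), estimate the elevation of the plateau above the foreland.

Excess crust Δ = 68.35 km − 41.59 km = 26.76 km, split between elevation h and root r with h + r = Δ.
Airy balance ρ_c h = (ρ_m − ρ_c) r gives r = h ρ_c/(ρ_m − ρ_c), so h (1 + ρ_c/(ρ_m − ρ_c)) = Δ, i.e. h = Δ (ρ_m − ρ_c)/ρ_m.
h = 26.76 km × 0.457/3.328 = 3.67 km.

3.67 km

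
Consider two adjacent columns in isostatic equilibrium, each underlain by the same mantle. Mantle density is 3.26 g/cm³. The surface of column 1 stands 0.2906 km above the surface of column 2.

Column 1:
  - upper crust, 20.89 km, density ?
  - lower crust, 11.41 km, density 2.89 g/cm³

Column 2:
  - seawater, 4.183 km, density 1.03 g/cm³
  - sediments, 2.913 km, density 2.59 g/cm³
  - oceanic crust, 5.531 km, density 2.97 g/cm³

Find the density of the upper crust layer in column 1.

Take the compensation level at the base of the deeper column (depth z_c below the surface of column 1) and equate Σ ρ_i t_i down to z_c; mantle fills any gap and the z_c terms cancel.
Column 1: 20.89×ρ + 11.41×2.89 + (z_c − 32.3)×3.26
Column 2: 0.2906×0 + 4.183×1.03 + 2.913×2.59 + 5.531×2.97 + (z_c − 0.2906 − 12.627)×3.26
The z_c×3.26 term appears on both sides and cancels. Collect the known terms of each column as K = Σ(ρt)_known − 3.26 × (depth of known layers): K_1 = 32.9749 − 3.26×32.3 = −72.3231; K_2 = 28.28023 − 3.26×(0.2906 + 12.627) = −13.831146.
Balance: K_1 + 20.89×ρ = K_2, so ρ = (K_2 − K_1)/20.89 = 58.492/20.89 = 2.8 g/cm³.

2.8 g/cm³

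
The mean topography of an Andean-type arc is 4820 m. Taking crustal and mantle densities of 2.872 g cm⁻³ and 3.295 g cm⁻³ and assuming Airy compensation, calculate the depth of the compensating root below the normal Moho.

32700 m

In Airy isostatic equilibrium: the weight of the topography is balanced by the buoyancy of the root, ρ_c h = (ρ_m − ρ_c) r.
r = h · ρ_c / (ρ_m − ρ_c) = 4820 m × 2.872 / (3.295 − 2.872) = 32700 m.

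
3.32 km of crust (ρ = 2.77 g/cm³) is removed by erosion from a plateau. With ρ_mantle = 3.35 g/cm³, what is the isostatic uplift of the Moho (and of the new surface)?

2.75 km

Unloading: uplift u = e ρ_c/ρ_m = 3.32 km × 2.77/3.35 = 2.75 km.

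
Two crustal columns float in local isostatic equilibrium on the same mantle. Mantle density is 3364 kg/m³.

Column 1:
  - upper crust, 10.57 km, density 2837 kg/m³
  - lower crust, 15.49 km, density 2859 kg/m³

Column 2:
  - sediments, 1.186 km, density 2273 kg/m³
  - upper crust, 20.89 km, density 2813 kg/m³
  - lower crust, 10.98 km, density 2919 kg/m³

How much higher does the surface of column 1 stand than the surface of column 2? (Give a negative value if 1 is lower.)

−1.28 km

For any compensation level in the mantle, the mantle terms cancel and isostasy reduces to e = (Σt_1 − Σt_2) − (Σ(ρt)_1 − Σ(ρt)_2) / ρ_m.
Σt_1 = 26.06 km; Σt_2 = 33.056 km; Σ(ρt)_1 = 74273; Σ(ρt)_2 = 93509.968 (in km·kg/m³).
e = (26.06 − 33.056) − (74273 − 93509.968) / 3364 = −1.28 km.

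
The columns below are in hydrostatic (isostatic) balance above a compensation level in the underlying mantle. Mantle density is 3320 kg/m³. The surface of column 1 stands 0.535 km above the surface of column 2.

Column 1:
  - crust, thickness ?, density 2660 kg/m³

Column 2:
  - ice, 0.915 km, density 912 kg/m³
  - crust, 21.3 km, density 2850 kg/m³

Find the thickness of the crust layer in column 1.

21.2 km

Take the compensation level at the base of the deeper column (depth z_c below the surface of column 1) and equate Σ ρ_i t_i down to z_c; mantle fills any gap and the z_c terms cancel.
Column 1: x×2660 + (z_c − 0 − x)×3320
Column 2: 0.535×0 + 0.915×912 + 21.3×2850 + (z_c − 0.535 − 22.215)×3320
The z_c×3320 term appears on both sides and cancels. Collect the known terms of each column as K = Σ(ρt)_known − 3320 × (depth of known layers): K_1 = 0 − 3320×0 = 0; K_2 = 61539.48 − 3320×(0.535 + 22.215) = −13990.52.
Balance: K_1 − x×(3320 − 2660) = K_2, so x = (K_1 − K_2)/(3320 − 2660) = 13990.5/660 = 21.2 km.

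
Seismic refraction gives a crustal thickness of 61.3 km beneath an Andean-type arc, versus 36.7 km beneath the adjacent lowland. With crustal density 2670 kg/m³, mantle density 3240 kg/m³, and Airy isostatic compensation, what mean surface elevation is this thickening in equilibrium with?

4.33 km

Excess crust Δ = 61.3 km − 36.7 km = 24.6 km, split between elevation h and root r with h + r = Δ.
Airy balance ρ_c h = (ρ_m − ρ_c) r gives r = h ρ_c/(ρ_m − ρ_c), so h (1 + ρ_c/(ρ_m − ρ_c)) = Δ, i.e. h = Δ (ρ_m − ρ_c)/ρ_m.
h = 24.6 km × 570/3240 = 4.33 km.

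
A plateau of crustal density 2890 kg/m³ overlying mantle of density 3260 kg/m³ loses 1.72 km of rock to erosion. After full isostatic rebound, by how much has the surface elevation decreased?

0.195 km

Rebound u = e ρ_c/ρ_m = 1.72 km × 2890/3260 = 1.525 km.
Net surface drop = e − u = 1.72 km − 1.525 km = e (ρ_m − ρ_c)/ρ_m = 0.195 km.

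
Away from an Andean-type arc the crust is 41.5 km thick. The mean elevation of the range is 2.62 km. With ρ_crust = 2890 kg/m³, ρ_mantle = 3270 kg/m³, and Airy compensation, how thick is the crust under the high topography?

64 km

Root depth r = h ρ_c / (ρ_m − ρ_c) = 2.62 km × 2890 / 380 = 19.93 km.
Total thickness = T + h + r = 41.5 km + 2.62 km + 19.93 km = 64 km.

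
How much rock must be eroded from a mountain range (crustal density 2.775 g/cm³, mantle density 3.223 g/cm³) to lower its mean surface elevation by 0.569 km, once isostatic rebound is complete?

Net drop Δ = e − u = e − e ρ_c/ρ_m = e (ρ_m − ρ_c)/ρ_m.
e = Δ ρ_m/(ρ_m − ρ_c) = 0.569 km × 3.223/0.448 = 4.09 km.

4.09 km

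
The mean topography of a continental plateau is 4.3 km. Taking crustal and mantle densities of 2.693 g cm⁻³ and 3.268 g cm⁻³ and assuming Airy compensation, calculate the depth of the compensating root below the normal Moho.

20.1 km

In Airy isostatic equilibrium: the weight of the topography is balanced by the buoyancy of the root, ρ_c h = (ρ_m − ρ_c) r.
r = h · ρ_c / (ρ_m − ρ_c) = 4.3 km × 2.693 / (3.268 − 2.693) = 20.1 km.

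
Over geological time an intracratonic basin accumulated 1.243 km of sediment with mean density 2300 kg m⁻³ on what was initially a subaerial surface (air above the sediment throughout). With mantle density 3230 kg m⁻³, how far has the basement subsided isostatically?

0.885 km

Subaerial load: s = t ρ_sed / ρ_m = 1.243 km × 2300/3230 = 0.885 km.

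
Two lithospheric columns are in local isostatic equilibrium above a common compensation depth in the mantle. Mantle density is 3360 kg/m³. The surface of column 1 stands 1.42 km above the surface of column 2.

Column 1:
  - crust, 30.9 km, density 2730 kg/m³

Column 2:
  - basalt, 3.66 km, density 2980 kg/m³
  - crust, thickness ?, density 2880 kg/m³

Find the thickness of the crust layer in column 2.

27.7 km

Take the compensation level at the base of the deeper column (depth z_c below the surface of column 1) and equate Σ ρ_i t_i down to z_c; mantle fills any gap and the z_c terms cancel.
Column 1: 30.9×2730 + (z_c − 30.9)×3360
Column 2: 1.42×0 + 3.66×2980 + x×2880 + (z_c − 1.42 − 3.66 − x)×3360
The z_c×3360 term appears on both sides and cancels. Collect the known terms of each column as K = Σ(ρt)_known − 3360 × (depth of known layers): K_1 = 84357 − 3360×30.9 = −19467; K_2 = 10906.8 − 3360×(1.42 + 3.66) = −6162.
Balance: K_1 = K_2 − x×(3360 − 2880), so x = (K_2 − K_1)/(3360 − 2880) = 13305/480 = 27.7 km.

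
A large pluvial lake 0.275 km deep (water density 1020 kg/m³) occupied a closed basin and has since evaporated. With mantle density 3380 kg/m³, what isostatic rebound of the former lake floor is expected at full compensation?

u = d ρ_w/ρ_m = 0.275 km × 1020/3380 = 0.083 km.

0.083 km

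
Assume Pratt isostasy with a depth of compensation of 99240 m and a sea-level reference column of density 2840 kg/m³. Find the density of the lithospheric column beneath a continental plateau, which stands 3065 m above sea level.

Pratt balance: ρ_ref D = ρ (D + h).
ρ = ρ_ref D/(D + h) = 2840 × 99240 m/(99240 m + 3065 m) = 2750 kg/m³.

2750 kg/m³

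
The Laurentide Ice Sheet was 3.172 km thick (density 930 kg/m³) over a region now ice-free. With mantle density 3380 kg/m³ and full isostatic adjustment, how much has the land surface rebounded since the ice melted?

0.873 km

Removing the load lets mantle flow back in; uplift u satisfies ρ_ice t = ρ_m u.
u = t ρ_ice/ρ_m = 3.172 km × 930/3380 = 0.873 km.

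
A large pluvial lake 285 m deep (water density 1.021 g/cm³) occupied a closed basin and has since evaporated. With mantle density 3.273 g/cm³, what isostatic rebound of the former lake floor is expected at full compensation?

88.9 m

u = d ρ_w/ρ_m = 285 m × 1.021/3.273 = 88.9 m.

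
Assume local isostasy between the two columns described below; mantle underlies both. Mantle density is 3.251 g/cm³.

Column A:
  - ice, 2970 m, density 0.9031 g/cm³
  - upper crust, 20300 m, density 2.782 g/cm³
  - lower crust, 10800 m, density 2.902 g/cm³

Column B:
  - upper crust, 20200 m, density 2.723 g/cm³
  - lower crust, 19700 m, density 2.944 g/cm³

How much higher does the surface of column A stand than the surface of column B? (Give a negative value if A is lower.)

For any compensation level in the mantle, the mantle terms cancel and isostasy reduces to e = (Σt_A − Σt_B) − (Σ(ρt)_A − Σ(ρt)_B) / ρ_m.
Σt_A = 34070 m; Σt_B = 39900 m; Σ(ρt)_A = 90498.407; Σ(ρt)_B = 113001.4 (in m·g/cm³).
e = (34070 − 39900) − (90498.407 − 113001.4) / 3.251 = 1090 m.

1090 m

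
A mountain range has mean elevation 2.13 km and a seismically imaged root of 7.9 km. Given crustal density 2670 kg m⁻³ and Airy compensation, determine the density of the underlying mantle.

Airy balance: ρ_c h = (ρ_m − ρ_c) r → ρ_m = ρ_c (1 + h/r).
ρ_m = 2670 × (1 + 2.13 km/7.9 km) = 3390 kg m⁻³.

3390 kg m⁻³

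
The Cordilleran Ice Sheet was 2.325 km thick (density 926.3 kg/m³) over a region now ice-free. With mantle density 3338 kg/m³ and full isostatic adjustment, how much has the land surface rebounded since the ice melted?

0.645 km

Removing the load lets mantle flow back in; uplift u satisfies ρ_ice t = ρ_m u.
u = t ρ_ice/ρ_m = 2.325 km × 926.3/3338 = 0.645 km.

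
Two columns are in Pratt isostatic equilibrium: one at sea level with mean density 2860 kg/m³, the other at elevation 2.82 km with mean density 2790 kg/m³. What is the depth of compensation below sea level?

ρ_ref D = ρ (D + h) → D (ρ_ref − ρ) = ρ h.
D = ρ h/(ρ_ref − ρ) = 2790 × 2.82 km/(2860 − 2790) = 112 km.

112 km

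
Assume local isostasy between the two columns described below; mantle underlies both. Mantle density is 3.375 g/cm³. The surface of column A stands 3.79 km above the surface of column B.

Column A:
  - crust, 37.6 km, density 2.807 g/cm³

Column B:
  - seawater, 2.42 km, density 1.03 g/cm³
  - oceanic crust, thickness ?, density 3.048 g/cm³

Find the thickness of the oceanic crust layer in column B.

8.84 km

Take the compensation level at the base of the deeper column (depth z_c below the surface of column A) and equate Σ ρ_i t_i down to z_c; mantle fills any gap and the z_c terms cancel.
Column A: 37.6×2.807 + (z_c − 37.6)×3.375
Column B: 3.79×0 + 2.42×1.03 + x×3.048 + (z_c − 3.79 − 2.42 − x)×3.375
The z_c×3.375 term appears on both sides and cancels. Collect the known terms of each column as K = Σ(ρt)_known − 3.375 × (depth of known layers): K_A = 105.5432 − 3.375×37.6 = −21.3568; K_B = 2.4926 − 3.375×(3.79 + 2.42) = −18.46615.
Balance: K_A = K_B − x×(3.375 − 3.048), so x = (K_B − K_A)/(3.375 − 3.048) = 2.89065/0.327 = 8.84 km.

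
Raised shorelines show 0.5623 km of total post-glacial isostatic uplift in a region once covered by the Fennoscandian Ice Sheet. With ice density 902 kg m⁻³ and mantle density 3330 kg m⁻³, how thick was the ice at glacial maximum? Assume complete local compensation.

2.08 km

u = t ρ_ice/ρ_m → t = u ρ_m/ρ_ice = 0.5623 km × 3330/902 = 2.08 km.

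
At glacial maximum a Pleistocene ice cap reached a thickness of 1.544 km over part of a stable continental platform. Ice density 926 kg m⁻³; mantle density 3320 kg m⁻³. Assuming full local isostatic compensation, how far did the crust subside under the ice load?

By Archimedes' principle applied to the lithosphere: the ice load ρ_ice t is balanced by mantle displaced below, ρ_m s.
s = t ρ_ice / ρ_m = 1.544 km × 926/3320 = 0.431 km.

0.431 km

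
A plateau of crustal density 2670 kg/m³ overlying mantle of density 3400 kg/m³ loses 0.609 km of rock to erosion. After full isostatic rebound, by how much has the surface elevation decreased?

Rebound u = e ρ_c/ρ_m = 0.609 km × 2670/3400 = 0.4782 km.
Net surface drop = e − u = 0.609 km − 0.4782 km = e (ρ_m − ρ_c)/ρ_m = 0.131 km.

0.131 km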